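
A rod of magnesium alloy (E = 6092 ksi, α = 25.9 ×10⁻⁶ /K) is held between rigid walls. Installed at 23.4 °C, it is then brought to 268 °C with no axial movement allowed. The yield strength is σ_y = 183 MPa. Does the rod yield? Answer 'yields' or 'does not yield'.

E = 6092 ksi = 42.00 GPa.
ΔT = 244.6 K. Constrained thermal stress σ = E·α·ΔT = 42.00×10³ MPa × 25.9×10⁻⁶ × 244.6 = 266 MPa (compressive).
Compare to σ_y = 183 MPa: σ ≥ σ_y, so it yields.

yields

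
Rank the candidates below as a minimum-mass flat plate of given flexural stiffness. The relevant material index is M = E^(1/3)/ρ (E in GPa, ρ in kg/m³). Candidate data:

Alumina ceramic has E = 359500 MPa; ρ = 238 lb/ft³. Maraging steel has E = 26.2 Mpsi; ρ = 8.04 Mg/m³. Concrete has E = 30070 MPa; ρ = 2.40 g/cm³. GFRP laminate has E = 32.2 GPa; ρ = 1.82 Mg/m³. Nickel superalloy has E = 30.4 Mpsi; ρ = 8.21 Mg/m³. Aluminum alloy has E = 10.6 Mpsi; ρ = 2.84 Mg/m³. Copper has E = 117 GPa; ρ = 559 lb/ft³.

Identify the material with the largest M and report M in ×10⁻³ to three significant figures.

In SI units:
  alumina ceramic: E = 359.5 GPa, ρ = 3812 kg/m³
  maraging steel: E = 180.6 GPa, ρ = 8040 kg/m³
  concrete: E = 30.07 GPa, ρ = 2400 kg/m³
  GFRP laminate: E = 32.20 GPa, ρ = 1820 kg/m³
  nickel superalloy: E = 209.6 GPa, ρ = 8210 kg/m³
  aluminum alloy: E = 73.08 GPa, ρ = 2840 kg/m³
  copper: E = 117.0 GPa, ρ = 8954 kg/m³
  alumina ceramic: M = 1.87×10⁻³
  GFRP laminate: M = 1.75×10⁻³
  aluminum alloy: M = 1.47×10⁻³
  concrete: M = 1.30×10⁻³
  nickel superalloy: M = 0.724×10⁻³
  maraging steel: M = 0.703×10⁻³
  copper: M = 0.546×10⁻³
Highest index: alumina ceramic.

alumina ceramic, M = 1.87×10⁻³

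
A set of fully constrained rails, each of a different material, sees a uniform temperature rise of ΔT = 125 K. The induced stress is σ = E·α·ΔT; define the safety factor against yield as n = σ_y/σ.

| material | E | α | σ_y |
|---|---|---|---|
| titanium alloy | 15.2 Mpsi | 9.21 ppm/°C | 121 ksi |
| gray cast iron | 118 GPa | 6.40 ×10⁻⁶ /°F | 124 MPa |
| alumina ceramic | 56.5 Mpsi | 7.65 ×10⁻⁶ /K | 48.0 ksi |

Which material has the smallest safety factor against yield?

gray cast iron

In consistent units (E in GPa, α in ×10⁻⁶/K, σ_y in MPa):
  titanium alloy: E = 104.8, α = 9.21, σ_y = 834.3 → σ = 121 MPa, n = 6.91
  gray cast iron: E = 118.0, α = 11.5, σ_y = 124.0 → σ = 170 MPa, n = 0.730
  alumina ceramic: E = 389.6, α = 7.65, σ_y = 330.9 → σ = 373 MPa, n = 0.888
Gray cast iron has the lowest safety factor, n = 0.730.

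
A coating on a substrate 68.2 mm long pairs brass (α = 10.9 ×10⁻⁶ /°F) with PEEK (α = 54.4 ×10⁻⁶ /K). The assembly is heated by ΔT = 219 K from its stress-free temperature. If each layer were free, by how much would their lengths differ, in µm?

519 µm

brass: α = 10.9×10⁻⁶/°F × 9/5 = 19.6×10⁻⁶/K.
Δα = |19.6 − 54.4|×10⁻⁶/K = 34.8×10⁻⁶/K.
ΔL_mismatch = Δα·L·ΔT = 34.8×10⁻⁶ × 68.2 mm × 219.0 K = 519 µm.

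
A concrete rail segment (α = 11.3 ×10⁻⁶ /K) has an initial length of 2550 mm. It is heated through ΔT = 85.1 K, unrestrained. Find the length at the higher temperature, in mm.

ΔL = α·L₀·ΔT = 11.3×10⁻⁶ × 2550 mm × 85.10 K = 2.45 mm.
L = L₀ + ΔL = 2550 + 2.45 = 2552.5 mm.

2552.5 mm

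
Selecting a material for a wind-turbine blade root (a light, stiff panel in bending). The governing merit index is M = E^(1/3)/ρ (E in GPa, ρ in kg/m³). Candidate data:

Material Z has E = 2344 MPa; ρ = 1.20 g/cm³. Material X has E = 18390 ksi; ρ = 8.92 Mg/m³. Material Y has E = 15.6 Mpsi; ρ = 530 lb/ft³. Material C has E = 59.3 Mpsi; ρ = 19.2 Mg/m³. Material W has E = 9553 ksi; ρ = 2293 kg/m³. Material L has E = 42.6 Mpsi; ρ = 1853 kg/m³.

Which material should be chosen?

material L

Normalizing units and computing the index:
  material Z: E = 2.344 GPa, ρ = 1200 kg/m³
  material X: E = 126.8 GPa, ρ = 8920 kg/m³
  material Y: E = 107.6 GPa, ρ = 8490 kg/m³
  material C: E = 408.9 GPa, ρ = 19200 kg/m³
  material W: E = 65.87 GPa, ρ = 2293 kg/m³
  material L: E = 293.7 GPa, ρ = 1853 kg/m³
  material L: M = 3.59×10⁻³
  material W: M = 1.76×10⁻³
  material Z: M = 1.11×10⁻³
  material X: M = 0.563×10⁻³
  material Y: M = 0.560×10⁻³
  material C: M = 0.387×10⁻³
Highest index: material L.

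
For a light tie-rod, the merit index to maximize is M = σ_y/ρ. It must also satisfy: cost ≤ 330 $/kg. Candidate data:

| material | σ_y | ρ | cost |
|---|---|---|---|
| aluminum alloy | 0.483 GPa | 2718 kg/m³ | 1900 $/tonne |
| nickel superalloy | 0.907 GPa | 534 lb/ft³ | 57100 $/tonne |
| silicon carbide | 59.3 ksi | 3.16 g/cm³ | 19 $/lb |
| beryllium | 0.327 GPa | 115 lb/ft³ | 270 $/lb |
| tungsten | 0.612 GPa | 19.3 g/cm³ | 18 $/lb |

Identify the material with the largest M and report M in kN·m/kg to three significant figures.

aluminum alloy, M = 178 kN·m/kg

Screen on constraints: cost ≤ 330 $/kg. Survivors: aluminum alloy, nickel superalloy, silicon carbide, tungsten.
Putting every candidate on a common basis:
  aluminum alloy: σ_y = 483.0 MPa, ρ = 2718 kg/m³
  nickel superalloy: σ_y = 907.0 MPa, ρ = 8554 kg/m³
  silicon carbide: σ_y = 408.9 MPa, ρ = 3160 kg/m³
  tungsten: σ_y = 612.0 MPa, ρ = 19300 kg/m³
  aluminum alloy: M = 178 kN·m/kg
  silicon carbide: M = 129 kN·m/kg
  nickel superalloy: M = 106 kN·m/kg
  tungsten: M = 31.7 kN·m/kg
The maximum is for aluminum alloy.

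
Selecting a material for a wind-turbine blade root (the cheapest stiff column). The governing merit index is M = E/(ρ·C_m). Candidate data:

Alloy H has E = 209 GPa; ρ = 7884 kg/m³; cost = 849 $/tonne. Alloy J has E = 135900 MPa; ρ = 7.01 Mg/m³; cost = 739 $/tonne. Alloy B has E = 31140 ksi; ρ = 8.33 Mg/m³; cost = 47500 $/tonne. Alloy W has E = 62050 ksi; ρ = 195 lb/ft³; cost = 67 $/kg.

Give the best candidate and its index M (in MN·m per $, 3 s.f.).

After converting to SI:
  alloy H: E = 209.0 GPa, ρ = 7884 kg/m³, cost = 0.8490 $/kg
  alloy J: E = 135.9 GPa, ρ = 7010 kg/m³, cost = 0.7390 $/kg
  alloy B: E = 214.7 GPa, ρ = 8330 kg/m³, cost = 47.50 $/kg
  alloy W: E = 427.8 GPa, ρ = 3124 kg/m³, cost = 67.00 $/kg
  alloy H: M = 31.2 MN·m per $
  alloy J: M = 26.2 MN·m per $
  alloy W: M = 2.04 MN·m per $
  alloy B: M = 0.543 MN·m per $
Alloy H ranks first.

alloy H, M = 31.2 MN·m per $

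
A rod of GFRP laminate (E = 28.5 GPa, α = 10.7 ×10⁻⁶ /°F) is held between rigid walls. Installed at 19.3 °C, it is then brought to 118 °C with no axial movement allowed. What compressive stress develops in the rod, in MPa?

54.2 MPa

α = 10.7×10⁻⁶/°F × 9/5 = 19.3×10⁻⁶/K.
ΔT = 98.70 K. Constrained thermal stress σ = E·α·ΔT = 28.50×10³ MPa × 19.3×10⁻⁶ × 98.70 = 54.2 MPa (compressive).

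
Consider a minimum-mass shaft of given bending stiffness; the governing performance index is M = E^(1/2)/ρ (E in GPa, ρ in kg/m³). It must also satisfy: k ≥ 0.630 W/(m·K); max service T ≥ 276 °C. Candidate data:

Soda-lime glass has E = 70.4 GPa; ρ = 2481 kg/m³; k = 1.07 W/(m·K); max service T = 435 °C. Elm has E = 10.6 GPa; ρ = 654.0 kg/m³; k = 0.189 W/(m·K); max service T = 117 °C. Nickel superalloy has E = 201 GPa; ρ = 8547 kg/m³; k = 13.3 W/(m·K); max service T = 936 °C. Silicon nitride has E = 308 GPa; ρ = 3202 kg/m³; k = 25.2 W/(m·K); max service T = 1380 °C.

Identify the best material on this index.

silicon nitride

Screen on constraints: k ≥ 0.630 W/(m·K); max service T ≥ 276 °C. Survivors: soda-lime glass, nickel superalloy, silicon nitride.
Computing M directly (units already consistent):
  silicon nitride: M = 5.48×10⁻³
  soda-lime glass: M = 3.38×10⁻³
  nickel superalloy: M = 1.66×10⁻³
The maximum is for silicon nitride.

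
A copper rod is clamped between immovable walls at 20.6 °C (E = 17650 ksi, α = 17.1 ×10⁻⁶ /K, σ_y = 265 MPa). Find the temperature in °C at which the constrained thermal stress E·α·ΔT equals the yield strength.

E = 17650 ksi = 121.7 GPa.
E·α·ΔT = 265.0 MPa ⇒ ΔT = 265.0 / (121.7×10³ × 17.1×10⁻⁶) = 127.3 K.
T = 20.6 + 127.3 = 147.9 °C.

148 °C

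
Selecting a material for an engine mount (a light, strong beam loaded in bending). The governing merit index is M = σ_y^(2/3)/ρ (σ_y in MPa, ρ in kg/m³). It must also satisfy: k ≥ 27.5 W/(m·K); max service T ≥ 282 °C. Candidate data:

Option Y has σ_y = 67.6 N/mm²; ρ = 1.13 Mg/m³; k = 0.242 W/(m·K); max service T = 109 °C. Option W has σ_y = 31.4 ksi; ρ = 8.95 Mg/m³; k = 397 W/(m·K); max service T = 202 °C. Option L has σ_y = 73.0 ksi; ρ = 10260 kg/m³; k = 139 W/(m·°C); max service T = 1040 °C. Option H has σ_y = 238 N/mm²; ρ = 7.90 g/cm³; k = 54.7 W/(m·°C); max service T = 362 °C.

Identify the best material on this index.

Screen on constraints: k ≥ 27.5 W/(m·K); max service T ≥ 282 °C. Survivors: option L, option H.
After converting to SI:
  option L: σ_y = 503.3 MPa, ρ = 10260 kg/m³
  option H: σ_y = 238.0 MPa, ρ = 7900 kg/m³
  option L: M = 6.17×10⁻³
  option H: M = 4.86×10⁻³
Option L ranks first.

option L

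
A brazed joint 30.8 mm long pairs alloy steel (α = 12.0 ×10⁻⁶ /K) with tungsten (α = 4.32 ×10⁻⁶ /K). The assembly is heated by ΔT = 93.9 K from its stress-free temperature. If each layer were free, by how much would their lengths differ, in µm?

22.2 µm

Δα = |12.0 − 4.32|×10⁻⁶/K = 7.68×10⁻⁶/K.
ΔL_mismatch = Δα·L·ΔT = 7.68×10⁻⁶ × 30.8 mm × 93.9 K = 22.2 µm.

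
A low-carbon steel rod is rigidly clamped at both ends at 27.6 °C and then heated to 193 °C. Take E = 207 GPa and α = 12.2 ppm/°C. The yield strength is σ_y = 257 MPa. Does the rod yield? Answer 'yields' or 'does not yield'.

yields

ΔT = 165.4 K. Constrained thermal stress σ = E·α·ΔT = 207.0×10³ MPa × 12.2×10⁻⁶ × 165.4 = 418 MPa (compressive).
Compare to σ_y = 257 MPa: σ ≥ σ_y, so it yields.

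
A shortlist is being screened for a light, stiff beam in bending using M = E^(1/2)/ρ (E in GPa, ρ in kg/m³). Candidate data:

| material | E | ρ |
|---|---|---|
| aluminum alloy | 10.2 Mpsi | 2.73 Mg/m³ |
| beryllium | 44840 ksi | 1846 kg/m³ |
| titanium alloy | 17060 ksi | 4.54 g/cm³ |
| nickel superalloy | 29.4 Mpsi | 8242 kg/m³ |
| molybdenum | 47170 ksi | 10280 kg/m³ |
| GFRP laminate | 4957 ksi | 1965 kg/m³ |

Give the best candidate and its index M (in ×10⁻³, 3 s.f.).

In SI units:
  aluminum alloy: E = 70.33 GPa, ρ = 2730 kg/m³
  beryllium: E = 309.2 GPa, ρ = 1846 kg/m³
  titanium alloy: E = 117.6 GPa, ρ = 4540 kg/m³
  nickel superalloy: E = 202.7 GPa, ρ = 8242 kg/m³
  molybdenum: E = 325.2 GPa, ρ = 10280 kg/m³
  GFRP laminate: E = 34.18 GPa, ρ = 1965 kg/m³
  beryllium: M = 9.52×10⁻³
  aluminum alloy: M = 3.07×10⁻³
  GFRP laminate: M = 2.98×10⁻³
  titanium alloy: M = 2.39×10⁻³
  molybdenum: M = 1.75×10⁻³
  nickel superalloy: M = 1.73×10⁻³
Highest index: beryllium.

beryllium, M = 9.52×10⁻³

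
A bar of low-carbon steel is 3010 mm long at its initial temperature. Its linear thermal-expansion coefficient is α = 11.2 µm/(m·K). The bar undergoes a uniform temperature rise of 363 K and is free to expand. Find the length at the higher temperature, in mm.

3022.2 mm

ΔL = α·L₀·ΔT = 11.2×10⁻⁶ × 3010 mm × 363.0 K = 12.2 mm.
L = L₀ + ΔL = 3010 + 12.2 = 3022.2 mm.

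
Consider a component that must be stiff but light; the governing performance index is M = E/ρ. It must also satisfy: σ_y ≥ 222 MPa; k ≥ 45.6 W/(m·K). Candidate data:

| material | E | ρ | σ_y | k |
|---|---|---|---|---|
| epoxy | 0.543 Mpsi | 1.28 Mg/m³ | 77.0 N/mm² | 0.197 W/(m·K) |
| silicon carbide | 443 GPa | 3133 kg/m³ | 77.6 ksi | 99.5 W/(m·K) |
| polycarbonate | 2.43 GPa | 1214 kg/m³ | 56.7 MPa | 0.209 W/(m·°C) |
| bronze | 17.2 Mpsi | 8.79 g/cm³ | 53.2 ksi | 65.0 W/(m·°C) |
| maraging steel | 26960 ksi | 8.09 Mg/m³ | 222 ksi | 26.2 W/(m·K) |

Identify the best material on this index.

Screen on constraints: σ_y ≥ 222 MPa; k ≥ 45.6 W/(m·K). Survivors: silicon carbide, bronze.
Convert each candidate to consistent units, then evaluate M:
  silicon carbide: E = 443.0 GPa, ρ = 3133 kg/m³
  bronze: E = 118.6 GPa, ρ = 8790 kg/m³
  silicon carbide: M = 141 MN·m/kg
  bronze: M = 13.5 MN·m/kg
The maximum is for silicon carbide.

silicon carbide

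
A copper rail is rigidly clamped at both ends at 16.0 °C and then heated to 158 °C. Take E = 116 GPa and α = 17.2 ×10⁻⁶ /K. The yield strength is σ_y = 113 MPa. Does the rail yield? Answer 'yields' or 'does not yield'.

yields

ΔT = 142.0 K. Constrained thermal stress σ = E·α·ΔT = 116.0×10³ MPa × 17.2×10⁻⁶ × 142.0 = 283 MPa (compressive).
Compare to σ_y = 113 MPa: σ ≥ σ_y, so it yields.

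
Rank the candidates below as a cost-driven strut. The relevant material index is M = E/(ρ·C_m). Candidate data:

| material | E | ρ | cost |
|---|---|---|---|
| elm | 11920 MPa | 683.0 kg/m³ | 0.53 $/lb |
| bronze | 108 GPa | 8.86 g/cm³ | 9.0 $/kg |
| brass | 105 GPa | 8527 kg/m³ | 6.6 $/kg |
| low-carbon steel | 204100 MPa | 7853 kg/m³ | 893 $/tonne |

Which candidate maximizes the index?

low-carbon steel

Putting every candidate on a common basis:
  elm: E = 11.92 GPa, ρ = 683.0 kg/m³, cost = 1.168 $/kg
  bronze: E = 108.0 GPa, ρ = 8860 kg/m³, cost = 9.000 $/kg
  brass: E = 105.0 GPa, ρ = 8527 kg/m³, cost = 6.600 $/kg
  low-carbon steel: E = 204.1 GPa, ρ = 7853 kg/m³, cost = 0.8930 $/kg
  low-carbon steel: M = 29.1 MN·m per $
  elm: M = 14.9 MN·m per $
  brass: M = 1.87 MN·m per $
  bronze: M = 1.35 MN·m per $
Low-carbon steel ranks first.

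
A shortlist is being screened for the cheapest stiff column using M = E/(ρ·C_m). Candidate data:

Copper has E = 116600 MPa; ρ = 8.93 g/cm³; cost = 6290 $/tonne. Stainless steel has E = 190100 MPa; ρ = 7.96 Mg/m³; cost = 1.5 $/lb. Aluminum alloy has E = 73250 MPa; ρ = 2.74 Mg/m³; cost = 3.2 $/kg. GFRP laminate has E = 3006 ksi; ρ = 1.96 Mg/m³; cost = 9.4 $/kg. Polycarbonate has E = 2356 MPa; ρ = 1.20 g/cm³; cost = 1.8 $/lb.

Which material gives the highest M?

After converting to SI:
  copper: E = 116.6 GPa, ρ = 8930 kg/m³, cost = 6.290 $/kg
  stainless steel: E = 190.1 GPa, ρ = 7960 kg/m³, cost = 3.307 $/kg
  aluminum alloy: E = 73.25 GPa, ρ = 2740 kg/m³, cost = 3.200 $/kg
  GFRP laminate: E = 20.73 GPa, ρ = 1960 kg/m³, cost = 9.400 $/kg
  polycarbonate: E = 2.356 GPa, ρ = 1200 kg/m³, cost = 3.968 $/kg
  aluminum alloy: M = 8.35 MN·m per $
  stainless steel: M = 7.22 MN·m per $
  copper: M = 2.08 MN·m per $
  GFRP laminate: M = 1.12 MN·m per $
  polycarbonate: M = 0.495 MN·m per $
Aluminum alloy ranks first.

aluminum alloy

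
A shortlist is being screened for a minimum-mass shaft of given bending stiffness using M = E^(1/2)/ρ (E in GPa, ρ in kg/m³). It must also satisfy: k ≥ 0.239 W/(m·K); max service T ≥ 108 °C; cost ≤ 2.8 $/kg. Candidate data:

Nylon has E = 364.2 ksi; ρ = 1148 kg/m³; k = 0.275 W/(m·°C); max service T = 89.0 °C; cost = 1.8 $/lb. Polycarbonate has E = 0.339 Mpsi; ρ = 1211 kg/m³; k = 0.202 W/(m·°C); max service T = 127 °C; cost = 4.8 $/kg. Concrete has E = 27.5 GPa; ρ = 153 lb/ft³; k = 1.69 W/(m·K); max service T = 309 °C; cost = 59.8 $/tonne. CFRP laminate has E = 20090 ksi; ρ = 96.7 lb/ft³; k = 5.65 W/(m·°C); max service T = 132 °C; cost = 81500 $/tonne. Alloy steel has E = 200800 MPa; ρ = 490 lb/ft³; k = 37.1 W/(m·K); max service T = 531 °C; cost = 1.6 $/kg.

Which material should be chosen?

concrete

Screen on constraints: k ≥ 0.239 W/(m·K); max service T ≥ 108 °C; cost ≤ 2.8 $/kg. Survivors: concrete, alloy steel.
Normalizing units and computing the index:
  concrete: E = 27.50 GPa, ρ = 2451 kg/m³
  alloy steel: E = 200.8 GPa, ρ = 7849 kg/m³
  concrete: M = 2.14×10⁻³
  alloy steel: M = 1.81×10⁻³
Concrete ranks first.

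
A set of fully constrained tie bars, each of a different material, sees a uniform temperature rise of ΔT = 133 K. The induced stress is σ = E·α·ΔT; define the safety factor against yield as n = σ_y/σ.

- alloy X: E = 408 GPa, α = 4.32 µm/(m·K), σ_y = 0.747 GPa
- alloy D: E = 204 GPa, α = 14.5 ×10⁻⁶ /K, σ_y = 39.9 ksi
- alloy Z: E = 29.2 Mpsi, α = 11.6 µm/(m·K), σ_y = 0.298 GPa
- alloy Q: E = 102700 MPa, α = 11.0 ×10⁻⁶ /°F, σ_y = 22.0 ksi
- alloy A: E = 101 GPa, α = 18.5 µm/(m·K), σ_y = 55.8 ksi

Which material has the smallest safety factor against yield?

alloy Q

Per material, after unit conversion:
  alloy X: E = 408.0, α = 4.32, σ_y = 747.0 → σ = 234 MPa, n = 3.19
  alloy D: E = 204.0, α = 14.5, σ_y = 275.1 → σ = 393 MPa, n = 0.699
  alloy Z: E = 201.3, α = 11.6, σ_y = 298.0 → σ = 311 MPa, n = 0.959
  alloy Q: E = 102.7, α = 19.8, σ_y = 151.7 → σ = 270 MPa, n = 0.561
  alloy A: E = 101.0, α = 18.5, σ_y = 384.7 → σ = 249 MPa, n = 1.55
Smallest n: alloy Q with n = 0.561.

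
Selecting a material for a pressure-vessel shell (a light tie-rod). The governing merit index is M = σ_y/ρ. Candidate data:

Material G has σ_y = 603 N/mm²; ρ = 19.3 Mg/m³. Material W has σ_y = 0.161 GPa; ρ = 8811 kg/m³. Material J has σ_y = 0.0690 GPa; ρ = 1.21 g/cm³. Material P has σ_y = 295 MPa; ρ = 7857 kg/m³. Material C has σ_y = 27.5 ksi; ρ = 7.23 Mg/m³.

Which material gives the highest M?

material J

In SI units:
  material G: σ_y = 603.0 MPa, ρ = 19300 kg/m³
  material W: σ_y = 161.0 MPa, ρ = 8811 kg/m³
  material J: σ_y = 69.00 MPa, ρ = 1210 kg/m³
  material P: σ_y = 295.0 MPa, ρ = 7857 kg/m³
  material C: σ_y = 189.6 MPa, ρ = 7230 kg/m³
  material J: M = 57.0 kN·m/kg
  material P: M = 37.5 kN·m/kg
  material G: M = 31.2 kN·m/kg
  material C: M = 26.2 kN·m/kg
  material W: M = 18.3 kN·m/kg
Material J ranks first.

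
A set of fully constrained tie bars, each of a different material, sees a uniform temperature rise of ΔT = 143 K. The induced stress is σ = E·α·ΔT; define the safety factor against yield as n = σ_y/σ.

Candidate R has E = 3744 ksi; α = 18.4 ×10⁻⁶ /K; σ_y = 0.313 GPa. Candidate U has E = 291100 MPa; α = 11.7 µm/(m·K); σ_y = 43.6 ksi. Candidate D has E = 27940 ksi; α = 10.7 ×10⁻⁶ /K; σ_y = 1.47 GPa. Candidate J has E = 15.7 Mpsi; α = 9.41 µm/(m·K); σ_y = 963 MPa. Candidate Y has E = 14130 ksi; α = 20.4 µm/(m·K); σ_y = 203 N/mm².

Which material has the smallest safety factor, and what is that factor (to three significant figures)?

candidate U, n = 0.617

In consistent units (E in GPa, α in ×10⁻⁶/K, σ_y in MPa):
  candidate R: E = 25.81, α = 18.4, σ_y = 313.0 → σ = 67.9 MPa, n = 4.61
  candidate U: E = 291.1, α = 11.7, σ_y = 300.6 → σ = 487 MPa, n = 0.617
  candidate D: E = 192.6, α = 10.7, σ_y = 1470 → σ = 295 MPa, n = 4.99
  candidate J: E = 108.2, α = 9.41, σ_y = 963.0 → σ = 146 MPa, n = 6.61
  candidate Y: E = 97.42, α = 20.4, σ_y = 203.0 → σ = 284 MPa, n = 0.714
Smallest n: candidate U with n = 0.617.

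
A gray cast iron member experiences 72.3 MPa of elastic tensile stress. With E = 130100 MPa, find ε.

E = 130100 MPa = 130.1 GPa = 130100 MPa.
ε = σ/E = 72.3 / 130100 = 5.56×10⁻⁴.

5.56×10⁻⁴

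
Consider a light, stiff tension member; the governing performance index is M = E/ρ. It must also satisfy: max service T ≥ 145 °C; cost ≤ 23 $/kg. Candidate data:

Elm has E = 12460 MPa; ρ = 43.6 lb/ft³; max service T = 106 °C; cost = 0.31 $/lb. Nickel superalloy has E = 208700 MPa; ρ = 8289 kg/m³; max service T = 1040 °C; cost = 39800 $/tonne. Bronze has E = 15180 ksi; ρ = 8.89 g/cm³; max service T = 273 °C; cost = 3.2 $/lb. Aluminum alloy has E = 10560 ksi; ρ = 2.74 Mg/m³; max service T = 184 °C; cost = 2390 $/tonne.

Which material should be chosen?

Screen on constraints: max service T ≥ 145 °C; cost ≤ 23 $/kg. Survivors: bronze, aluminum alloy.
After converting to SI:
  bronze: E = 104.7 GPa, ρ = 8890 kg/m³
  aluminum alloy: E = 72.81 GPa, ρ = 2740 kg/m³
  aluminum alloy: M = 26.6 MN·m/kg
  bronze: M = 11.8 MN·m/kg
Highest index: aluminum alloy.

aluminum alloy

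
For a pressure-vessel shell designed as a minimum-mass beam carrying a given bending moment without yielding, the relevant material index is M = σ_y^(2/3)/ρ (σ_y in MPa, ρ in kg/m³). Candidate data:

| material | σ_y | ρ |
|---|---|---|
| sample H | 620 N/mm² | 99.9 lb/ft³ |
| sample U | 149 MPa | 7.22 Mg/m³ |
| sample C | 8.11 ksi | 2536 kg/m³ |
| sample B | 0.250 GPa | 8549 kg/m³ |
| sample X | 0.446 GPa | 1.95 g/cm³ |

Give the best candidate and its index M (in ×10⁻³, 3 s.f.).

After converting to SI:
  sample H: σ_y = 620.0 MPa, ρ = 1600 kg/m³
  sample U: σ_y = 149.0 MPa, ρ = 7220 kg/m³
  sample C: σ_y = 55.92 MPa, ρ = 2536 kg/m³
  sample B: σ_y = 250.0 MPa, ρ = 8549 kg/m³
  sample X: σ_y = 446.0 MPa, ρ = 1950 kg/m³
  sample H: M = 45.4×10⁻³
  sample X: M = 29.9×10⁻³
  sample C: M = 5.77×10⁻³
  sample B: M = 4.64×10⁻³
  sample U: M = 3.89×10⁻³
Highest index: sample H.

sample H, M = 45.4×10⁻³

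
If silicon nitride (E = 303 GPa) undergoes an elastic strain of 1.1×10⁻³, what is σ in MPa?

σ = E·ε = 303000 MPa × 1.1×10⁻³ = 333 MPa.

333 MPa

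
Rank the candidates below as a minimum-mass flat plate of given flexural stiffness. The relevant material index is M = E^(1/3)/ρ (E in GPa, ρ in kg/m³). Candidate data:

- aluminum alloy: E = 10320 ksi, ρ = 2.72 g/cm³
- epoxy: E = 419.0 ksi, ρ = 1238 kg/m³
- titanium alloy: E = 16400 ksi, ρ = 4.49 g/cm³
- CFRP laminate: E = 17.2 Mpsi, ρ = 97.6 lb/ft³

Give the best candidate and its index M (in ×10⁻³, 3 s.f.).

In SI units:
  aluminum alloy: E = 71.15 GPa, ρ = 2720 kg/m³
  epoxy: E = 2.889 GPa, ρ = 1238 kg/m³
  titanium alloy: E = 113.1 GPa, ρ = 4490 kg/m³
  CFRP laminate: E = 118.6 GPa, ρ = 1563 kg/m³
  CFRP laminate: M = 3.14×10⁻³
  aluminum alloy: M = 1.52×10⁻³
  epoxy: M = 1.15×10⁻³
  titanium alloy: M = 1.08×10⁻³
Highest index: CFRP laminate.

CFRP laminate, M = 3.14×10⁻³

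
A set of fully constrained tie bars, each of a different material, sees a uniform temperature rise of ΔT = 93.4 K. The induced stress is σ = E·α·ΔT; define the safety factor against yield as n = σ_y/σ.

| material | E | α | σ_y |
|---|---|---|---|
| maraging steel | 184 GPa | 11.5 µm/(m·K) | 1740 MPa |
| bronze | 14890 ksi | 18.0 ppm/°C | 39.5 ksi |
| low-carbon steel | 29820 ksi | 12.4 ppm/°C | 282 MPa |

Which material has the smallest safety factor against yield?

With everything in SI (GPa, ×10⁻⁶/K, MPa):
  maraging steel: E = 184.0, α = 11.5, σ_y = 1740 → σ = 198 MPa, n = 8.80
  bronze: E = 102.7, α = 18.0, σ_y = 272.3 → σ = 173 MPa, n = 1.58
  low-carbon steel: E = 205.6, α = 12.4, σ_y = 282.0 → σ = 238 MPa, n = 1.18
Low-carbon steel has the lowest safety factor, n = 1.18.

low-carbon steel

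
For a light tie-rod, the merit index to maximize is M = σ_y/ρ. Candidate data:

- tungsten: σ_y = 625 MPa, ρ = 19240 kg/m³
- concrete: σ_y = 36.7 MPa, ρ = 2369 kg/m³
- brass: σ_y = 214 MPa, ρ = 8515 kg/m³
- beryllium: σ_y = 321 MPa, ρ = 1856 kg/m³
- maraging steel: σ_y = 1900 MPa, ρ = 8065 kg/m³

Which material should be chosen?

maraging steel

Per-candidate index values:
  maraging steel: M = 236 kN·m/kg
  beryllium: M = 173 kN·m/kg
  tungsten: M = 32.5 kN·m/kg
  brass: M = 25.1 kN·m/kg
  concrete: M = 15.5 kN·m/kg
Maraging steel ranks first.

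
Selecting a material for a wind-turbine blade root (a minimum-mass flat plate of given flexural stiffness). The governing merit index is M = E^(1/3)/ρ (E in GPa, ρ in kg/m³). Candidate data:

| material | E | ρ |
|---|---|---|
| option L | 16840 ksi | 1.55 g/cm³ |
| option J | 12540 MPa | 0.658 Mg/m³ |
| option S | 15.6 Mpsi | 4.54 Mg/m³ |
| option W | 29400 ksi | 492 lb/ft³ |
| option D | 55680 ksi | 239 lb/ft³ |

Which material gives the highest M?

option J

After converting to SI:
  option L: E = 116.1 GPa, ρ = 1550 kg/m³
  option J: E = 12.54 GPa, ρ = 658.0 kg/m³
  option S: E = 107.6 GPa, ρ = 4540 kg/m³
  option W: E = 202.7 GPa, ρ = 7881 kg/m³
  option D: E = 383.9 GPa, ρ = 3828 kg/m³
  option J: M = 3.53×10⁻³
  option L: M = 3.15×10⁻³
  option D: M = 1.90×10⁻³
  option S: M = 1.05×10⁻³
  option W: M = 0.745×10⁻³
Highest index: option J.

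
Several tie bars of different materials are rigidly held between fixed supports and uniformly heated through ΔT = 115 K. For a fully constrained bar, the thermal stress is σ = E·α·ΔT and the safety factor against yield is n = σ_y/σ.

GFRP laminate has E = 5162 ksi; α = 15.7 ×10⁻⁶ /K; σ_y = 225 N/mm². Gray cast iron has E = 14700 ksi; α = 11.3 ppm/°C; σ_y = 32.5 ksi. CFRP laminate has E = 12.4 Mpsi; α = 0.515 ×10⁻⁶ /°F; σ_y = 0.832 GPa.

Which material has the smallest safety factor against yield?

gray cast iron

In consistent units (E in GPa, α in ×10⁻⁶/K, σ_y in MPa):
  GFRP laminate: E = 35.59, α = 15.7, σ_y = 225.0 → σ = 64.3 MPa, n = 3.50
  gray cast iron: E = 101.4, α = 11.3, σ_y = 224.1 → σ = 132 MPa, n = 1.70
  CFRP laminate: E = 85.50, α = 0.927, σ_y = 832.0 → σ = 9.11 MPa, n = 91.3
The minimum is gray cast iron at n = 1.70.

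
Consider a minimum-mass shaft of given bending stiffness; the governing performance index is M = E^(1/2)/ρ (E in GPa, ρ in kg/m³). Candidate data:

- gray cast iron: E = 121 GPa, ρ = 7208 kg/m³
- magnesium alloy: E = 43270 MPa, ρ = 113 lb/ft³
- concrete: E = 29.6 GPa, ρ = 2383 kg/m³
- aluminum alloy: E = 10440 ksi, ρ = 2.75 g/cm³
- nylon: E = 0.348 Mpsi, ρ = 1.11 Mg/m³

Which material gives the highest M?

magnesium alloy

Normalizing units and computing the index:
  gray cast iron: E = 121.0 GPa, ρ = 7208 kg/m³
  magnesium alloy: E = 43.27 GPa, ρ = 1810 kg/m³
  concrete: E = 29.60 GPa, ρ = 2383 kg/m³
  aluminum alloy: E = 71.98 GPa, ρ = 2750 kg/m³
  nylon: E = 2.399 GPa, ρ = 1110 kg/m³
  magnesium alloy: M = 3.63×10⁻³
  aluminum alloy: M = 3.09×10⁻³
  concrete: M = 2.28×10⁻³
  gray cast iron: M = 1.53×10⁻³
  nylon: M = 1.40×10⁻³
Magnesium alloy has the largest M.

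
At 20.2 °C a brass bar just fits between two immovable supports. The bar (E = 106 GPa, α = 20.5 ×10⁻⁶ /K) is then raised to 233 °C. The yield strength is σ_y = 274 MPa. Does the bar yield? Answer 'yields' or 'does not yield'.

ΔT = 212.8 K. Constrained thermal stress σ = E·α·ΔT = 106.0×10³ MPa × 20.5×10⁻⁶ × 212.8 = 462 MPa (compressive).
Compare to σ_y = 274 MPa: σ ≥ σ_y, so it yields.

yields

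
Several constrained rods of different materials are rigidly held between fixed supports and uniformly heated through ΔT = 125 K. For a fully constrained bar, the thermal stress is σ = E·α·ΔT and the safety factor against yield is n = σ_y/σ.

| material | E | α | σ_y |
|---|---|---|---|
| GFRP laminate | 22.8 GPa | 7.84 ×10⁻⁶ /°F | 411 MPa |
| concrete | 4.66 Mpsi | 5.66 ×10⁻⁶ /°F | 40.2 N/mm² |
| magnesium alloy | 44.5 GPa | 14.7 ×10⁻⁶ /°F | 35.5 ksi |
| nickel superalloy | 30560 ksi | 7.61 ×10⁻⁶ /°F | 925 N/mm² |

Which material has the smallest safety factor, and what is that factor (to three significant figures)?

concrete, n = 0.982

With everything in SI (GPa, ×10⁻⁶/K, MPa):
  GFRP laminate: E = 22.80, α = 14.1, σ_y = 411.0 → σ = 40.2 MPa, n = 10.2
  concrete: E = 32.13, α = 10.2, σ_y = 40.20 → σ = 40.9 MPa, n = 0.982
  magnesium alloy: E = 44.50, α = 26.5, σ_y = 244.8 → σ = 147 MPa, n = 1.66
  nickel superalloy: E = 210.7, α = 13.7, σ_y = 925.0 → σ = 361 MPa, n = 2.56
Concrete has the lowest safety factor, n = 0.982.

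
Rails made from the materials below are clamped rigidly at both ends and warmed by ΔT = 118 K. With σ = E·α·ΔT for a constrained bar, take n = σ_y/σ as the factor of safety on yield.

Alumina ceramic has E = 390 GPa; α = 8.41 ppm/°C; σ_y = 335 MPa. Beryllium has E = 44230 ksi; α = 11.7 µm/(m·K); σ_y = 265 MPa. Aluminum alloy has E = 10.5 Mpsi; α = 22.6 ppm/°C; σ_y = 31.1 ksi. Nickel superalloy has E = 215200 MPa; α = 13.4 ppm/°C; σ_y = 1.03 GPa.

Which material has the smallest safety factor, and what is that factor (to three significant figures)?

beryllium, n = 0.629

In consistent units (E in GPa, α in ×10⁻⁶/K, σ_y in MPa):
  alumina ceramic: E = 390.0, α = 8.41, σ_y = 335.0 → σ = 387 MPa, n = 0.866
  beryllium: E = 305.0, α = 11.7, σ_y = 265.0 → σ = 421 MPa, n = 0.629
  aluminum alloy: E = 72.39, α = 22.6, σ_y = 214.4 → σ = 193 MPa, n = 1.11
  nickel superalloy: E = 215.2, α = 13.4, σ_y = 1030 → σ = 340 MPa, n = 3.03
Beryllium has the lowest safety factor, n = 0.629.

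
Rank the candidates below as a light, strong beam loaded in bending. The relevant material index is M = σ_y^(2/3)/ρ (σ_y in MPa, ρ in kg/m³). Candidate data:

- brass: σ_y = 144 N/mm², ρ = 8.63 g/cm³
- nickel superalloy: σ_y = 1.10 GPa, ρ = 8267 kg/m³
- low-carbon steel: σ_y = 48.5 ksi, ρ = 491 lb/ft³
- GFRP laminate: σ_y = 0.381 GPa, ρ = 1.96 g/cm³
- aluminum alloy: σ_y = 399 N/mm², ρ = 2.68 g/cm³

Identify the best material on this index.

GFRP laminate

Normalizing units and computing the index:
  brass: σ_y = 144.0 MPa, ρ = 8630 kg/m³
  nickel superalloy: σ_y = 1100 MPa, ρ = 8267 kg/m³
  low-carbon steel: σ_y = 334.4 MPa, ρ = 7865 kg/m³
  GFRP laminate: σ_y = 381.0 MPa, ρ = 1960 kg/m³
  aluminum alloy: σ_y = 399.0 MPa, ρ = 2680 kg/m³
  GFRP laminate: M = 26.8×10⁻³
  aluminum alloy: M = 20.2×10⁻³
  nickel superalloy: M = 12.9×10⁻³
  low-carbon steel: M = 6.13×10⁻³
  brass: M = 3.18×10⁻³
GFRP laminate ranks first.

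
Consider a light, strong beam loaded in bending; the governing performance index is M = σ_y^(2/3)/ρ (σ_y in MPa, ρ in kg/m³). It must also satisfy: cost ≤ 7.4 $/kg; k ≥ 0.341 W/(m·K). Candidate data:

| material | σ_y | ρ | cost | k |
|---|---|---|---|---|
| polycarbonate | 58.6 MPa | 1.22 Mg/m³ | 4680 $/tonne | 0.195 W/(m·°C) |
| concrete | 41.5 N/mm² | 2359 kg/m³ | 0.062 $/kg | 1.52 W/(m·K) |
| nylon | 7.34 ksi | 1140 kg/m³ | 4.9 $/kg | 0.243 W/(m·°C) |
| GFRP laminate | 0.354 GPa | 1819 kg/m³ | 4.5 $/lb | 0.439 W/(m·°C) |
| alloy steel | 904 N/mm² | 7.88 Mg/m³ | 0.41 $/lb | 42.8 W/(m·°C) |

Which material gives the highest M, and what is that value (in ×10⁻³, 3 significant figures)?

Screen on constraints: cost ≤ 7.4 $/kg; k ≥ 0.341 W/(m·K). Survivors: concrete, alloy steel.
Normalizing units and computing the index:
  concrete: σ_y = 41.50 MPa, ρ = 2359 kg/m³
  alloy steel: σ_y = 904.0 MPa, ρ = 7880 kg/m³
  alloy steel: M = 11.9×10⁻³
  concrete: M = 5.08×10⁻³
Alloy steel has the largest M.

alloy steel, M = 11.9×10⁻³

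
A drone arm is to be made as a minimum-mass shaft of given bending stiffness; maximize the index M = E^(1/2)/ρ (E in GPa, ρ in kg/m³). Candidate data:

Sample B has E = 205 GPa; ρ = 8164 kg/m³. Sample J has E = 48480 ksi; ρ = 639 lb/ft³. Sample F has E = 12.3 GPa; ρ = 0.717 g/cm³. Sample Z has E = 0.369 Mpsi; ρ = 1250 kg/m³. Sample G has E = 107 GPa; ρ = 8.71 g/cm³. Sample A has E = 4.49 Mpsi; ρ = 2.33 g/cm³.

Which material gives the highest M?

sample F

Normalizing units and computing the index:
  sample B: E = 205.0 GPa, ρ = 8164 kg/m³
  sample J: E = 334.3 GPa, ρ = 10240 kg/m³
  sample F: E = 12.30 GPa, ρ = 717.0 kg/m³
  sample Z: E = 2.544 GPa, ρ = 1250 kg/m³
  sample G: E = 107.0 GPa, ρ = 8710 kg/m³
  sample A: E = 30.96 GPa, ρ = 2330 kg/m³
  sample F: M = 4.89×10⁻³
  sample A: M = 2.39×10⁻³
  sample J: M = 1.79×10⁻³
  sample B: M = 1.75×10⁻³
  sample Z: M = 1.28×10⁻³
  sample G: M = 1.19×10⁻³
Sample F has the largest M.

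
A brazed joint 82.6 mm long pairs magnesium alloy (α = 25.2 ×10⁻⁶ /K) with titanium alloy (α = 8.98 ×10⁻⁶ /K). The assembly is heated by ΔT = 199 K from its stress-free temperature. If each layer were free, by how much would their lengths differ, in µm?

267 µm

Δα = |25.2 − 8.98|×10⁻⁶/K = 16.2×10⁻⁶/K.
ΔL_mismatch = Δα·L·ΔT = 16.2×10⁻⁶ × 82.6 mm × 199.0 K = 267 µm.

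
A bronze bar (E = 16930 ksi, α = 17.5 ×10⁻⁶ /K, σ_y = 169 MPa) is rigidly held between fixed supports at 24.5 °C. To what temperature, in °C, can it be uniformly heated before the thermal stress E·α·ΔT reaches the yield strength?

107 °C

E = 16930 ksi = 116.7 GPa.
E·α·ΔT = 169.0 MPa ⇒ ΔT = 169.0 / (116.7×10³ × 17.5×10⁻⁶) = 82.73 K.
T = 24.5 + 82.73 = 107.2 °C.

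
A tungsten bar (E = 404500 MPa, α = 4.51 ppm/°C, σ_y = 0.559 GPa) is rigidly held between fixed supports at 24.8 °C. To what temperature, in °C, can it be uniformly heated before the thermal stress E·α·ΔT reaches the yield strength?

331 °C

E = 404500 MPa = 404.5 GPa.
σ_y = 0.559 GPa = 559.0 MPa.
E·α·ΔT = 559.0 MPa ⇒ ΔT = 559.0 / (404.5×10³ × 4.51×10⁻⁶) = 306.4 K.
T = 24.8 + 306.4 = 331.2 °C.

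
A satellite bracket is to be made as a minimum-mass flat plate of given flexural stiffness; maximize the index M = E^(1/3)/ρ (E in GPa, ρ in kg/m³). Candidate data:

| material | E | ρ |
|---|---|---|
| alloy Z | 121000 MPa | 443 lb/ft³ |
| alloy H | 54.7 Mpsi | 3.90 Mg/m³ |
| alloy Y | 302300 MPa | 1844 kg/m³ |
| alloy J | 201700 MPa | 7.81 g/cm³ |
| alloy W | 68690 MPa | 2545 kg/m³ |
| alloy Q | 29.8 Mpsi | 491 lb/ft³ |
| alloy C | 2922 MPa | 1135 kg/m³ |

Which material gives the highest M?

Normalizing units and computing the index:
  alloy Z: E = 121.0 GPa, ρ = 7096 kg/m³
  alloy H: E = 377.1 GPa, ρ = 3900 kg/m³
  alloy Y: E = 302.3 GPa, ρ = 1844 kg/m³
  alloy J: E = 201.7 GPa, ρ = 7810 kg/m³
  alloy W: E = 68.69 GPa, ρ = 2545 kg/m³
  alloy Q: E = 205.5 GPa, ρ = 7865 kg/m³
  alloy C: E = 2.922 GPa, ρ = 1135 kg/m³
  alloy Y: M = 3.64×10⁻³
  alloy H: M = 1.85×10⁻³
  alloy W: M = 1.61×10⁻³
  alloy C: M = 1.26×10⁻³
  alloy J: M = 0.751×10⁻³
  alloy Q: M = 0.750×10⁻³
  alloy Z: M = 0.697×10⁻³
Alloy Y ranks first.

alloy Y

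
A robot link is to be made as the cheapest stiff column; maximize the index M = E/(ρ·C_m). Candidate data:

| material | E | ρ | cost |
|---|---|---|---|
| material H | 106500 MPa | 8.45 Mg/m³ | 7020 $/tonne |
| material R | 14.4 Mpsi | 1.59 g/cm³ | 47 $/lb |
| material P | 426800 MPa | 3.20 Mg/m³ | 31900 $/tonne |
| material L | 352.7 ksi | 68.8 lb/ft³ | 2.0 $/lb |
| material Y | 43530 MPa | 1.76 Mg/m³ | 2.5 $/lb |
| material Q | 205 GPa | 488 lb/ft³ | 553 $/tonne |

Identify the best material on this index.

material Q

After converting to SI:
  material H: E = 106.5 GPa, ρ = 8450 kg/m³, cost = 7.020 $/kg
  material R: E = 99.28 GPa, ρ = 1590 kg/m³, cost = 103.6 $/kg
  material P: E = 426.8 GPa, ρ = 3200 kg/m³, cost = 31.90 $/kg
  material L: E = 2.432 GPa, ρ = 1102 kg/m³, cost = 4.409 $/kg
  material Y: E = 43.53 GPa, ρ = 1760 kg/m³, cost = 5.511 $/kg
  material Q: E = 205.0 GPa, ρ = 7817 kg/m³, cost = 0.5530 $/kg
  material Q: M = 47.4 MN·m per $
  material Y: M = 4.49 MN·m per $
  material P: M = 4.18 MN·m per $
  material H: M = 1.80 MN·m per $
  material R: M = 0.603 MN·m per $
  material L: M = 0.500 MN·m per $
Highest index: material Q.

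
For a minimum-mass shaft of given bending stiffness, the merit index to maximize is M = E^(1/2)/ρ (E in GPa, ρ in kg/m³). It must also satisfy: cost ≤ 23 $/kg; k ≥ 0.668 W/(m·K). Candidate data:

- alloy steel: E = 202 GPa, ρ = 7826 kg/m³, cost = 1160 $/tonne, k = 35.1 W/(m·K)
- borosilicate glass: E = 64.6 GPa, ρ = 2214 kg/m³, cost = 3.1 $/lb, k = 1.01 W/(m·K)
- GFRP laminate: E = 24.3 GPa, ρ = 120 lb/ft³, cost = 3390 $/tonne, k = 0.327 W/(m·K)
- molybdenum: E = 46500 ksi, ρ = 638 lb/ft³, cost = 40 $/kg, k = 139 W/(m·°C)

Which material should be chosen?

borosilicate glass

Screen on constraints: cost ≤ 23 $/kg; k ≥ 0.668 W/(m·K). Survivors: alloy steel, borosilicate glass.
Putting every candidate on a common basis:
  alloy steel: E = 202.0 GPa, ρ = 7826 kg/m³
  borosilicate glass: E = 64.60 GPa, ρ = 2214 kg/m³
  borosilicate glass: M = 3.63×10⁻³
  alloy steel: M = 1.82×10⁻³
The maximum is for borosilicate glass.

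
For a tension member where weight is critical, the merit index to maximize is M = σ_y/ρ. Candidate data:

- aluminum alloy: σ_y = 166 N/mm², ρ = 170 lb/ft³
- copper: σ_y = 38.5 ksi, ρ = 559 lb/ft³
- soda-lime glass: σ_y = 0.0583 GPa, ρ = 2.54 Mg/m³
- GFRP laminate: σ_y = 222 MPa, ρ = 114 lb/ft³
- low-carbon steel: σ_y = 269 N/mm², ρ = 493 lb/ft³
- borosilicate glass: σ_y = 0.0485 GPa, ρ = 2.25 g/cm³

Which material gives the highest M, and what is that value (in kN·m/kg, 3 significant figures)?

Convert each candidate to consistent units, then evaluate M:
  aluminum alloy: σ_y = 166.0 MPa, ρ = 2723 kg/m³
  copper: σ_y = 265.4 MPa, ρ = 8954 kg/m³
  soda-lime glass: σ_y = 58.30 MPa, ρ = 2540 kg/m³
  GFRP laminate: σ_y = 222.0 MPa, ρ = 1826 kg/m³
  low-carbon steel: σ_y = 269.0 MPa, ρ = 7897 kg/m³
  borosilicate glass: σ_y = 48.50 MPa, ρ = 2250 kg/m³
  GFRP laminate: M = 122 kN·m/kg
  aluminum alloy: M = 61.0 kN·m/kg
  low-carbon steel: M = 34.1 kN·m/kg
  copper: M = 29.6 kN·m/kg
  soda-lime glass: M = 23.0 kN·m/kg
  borosilicate glass: M = 21.6 kN·m/kg
GFRP laminate has the largest M.

GFRP laminate, M = 122 kN·m/kg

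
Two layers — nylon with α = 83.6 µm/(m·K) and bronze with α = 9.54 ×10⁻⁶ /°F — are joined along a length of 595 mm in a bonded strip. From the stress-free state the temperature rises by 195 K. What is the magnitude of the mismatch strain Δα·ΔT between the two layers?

0.0130

bronze: α = 9.54×10⁻⁶/°F × 9/5 = 17.2×10⁻⁶/K.
Δα = |83.6 − 17.2|×10⁻⁶/K = 66.4×10⁻⁶/K.
Mismatch strain = Δα·ΔT = 66.4×10⁻⁶ × 195.0 = 0.0130.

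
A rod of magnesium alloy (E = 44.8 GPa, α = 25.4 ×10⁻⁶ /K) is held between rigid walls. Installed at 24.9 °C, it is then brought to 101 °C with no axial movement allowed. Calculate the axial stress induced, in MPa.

86.6 MPa

ΔT = 76.10 K. Constrained thermal stress σ = E·α·ΔT = 44.80×10³ MPa × 25.4×10⁻⁶ × 76.10 = 86.6 MPa (compressive).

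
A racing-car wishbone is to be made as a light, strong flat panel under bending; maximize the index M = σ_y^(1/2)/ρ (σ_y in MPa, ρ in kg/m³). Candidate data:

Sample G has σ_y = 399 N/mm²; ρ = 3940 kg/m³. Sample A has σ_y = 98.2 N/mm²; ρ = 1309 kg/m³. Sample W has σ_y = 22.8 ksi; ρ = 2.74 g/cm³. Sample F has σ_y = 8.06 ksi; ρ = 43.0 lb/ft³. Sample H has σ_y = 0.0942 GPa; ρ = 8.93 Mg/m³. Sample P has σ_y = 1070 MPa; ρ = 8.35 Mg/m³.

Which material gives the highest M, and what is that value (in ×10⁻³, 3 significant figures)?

sample F, M = 10.8×10⁻³

Convert each candidate to consistent units, then evaluate M:
  sample G: σ_y = 399.0 MPa, ρ = 3940 kg/m³
  sample A: σ_y = 98.20 MPa, ρ = 1309 kg/m³
  sample W: σ_y = 157.2 MPa, ρ = 2740 kg/m³
  sample F: σ_y = 55.57 MPa, ρ = 688.8 kg/m³
  sample H: σ_y = 94.20 MPa, ρ = 8930 kg/m³
  sample P: σ_y = 1070 MPa, ρ = 8350 kg/m³
  sample F: M = 10.8×10⁻³
  sample A: M = 7.57×10⁻³
  sample G: M = 5.07×10⁻³
  sample W: M = 4.58×10⁻³
  sample P: M = 3.92×10⁻³
  sample H: M = 1.09×10⁻³
Sample F has the largest M.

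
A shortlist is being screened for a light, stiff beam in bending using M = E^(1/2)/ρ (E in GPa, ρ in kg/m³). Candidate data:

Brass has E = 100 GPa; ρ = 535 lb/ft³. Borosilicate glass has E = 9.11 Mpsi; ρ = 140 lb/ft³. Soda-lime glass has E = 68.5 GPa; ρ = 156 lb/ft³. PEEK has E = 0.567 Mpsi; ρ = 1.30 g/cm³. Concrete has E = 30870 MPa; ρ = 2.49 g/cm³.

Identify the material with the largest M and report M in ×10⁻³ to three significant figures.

In SI units:
  brass: E = 100.0 GPa, ρ = 8570 kg/m³
  borosilicate glass: E = 62.81 GPa, ρ = 2243 kg/m³
  soda-lime glass: E = 68.50 GPa, ρ = 2499 kg/m³
  PEEK: E = 3.909 GPa, ρ = 1300 kg/m³
  concrete: E = 30.87 GPa, ρ = 2490 kg/m³
  borosilicate glass: M = 3.53×10⁻³
  soda-lime glass: M = 3.31×10⁻³
  concrete: M = 2.23×10⁻³
  PEEK: M = 1.52×10⁻³
  brass: M = 1.17×10⁻³
Highest index: borosilicate glass.

borosilicate glass, M = 3.53×10⁻³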